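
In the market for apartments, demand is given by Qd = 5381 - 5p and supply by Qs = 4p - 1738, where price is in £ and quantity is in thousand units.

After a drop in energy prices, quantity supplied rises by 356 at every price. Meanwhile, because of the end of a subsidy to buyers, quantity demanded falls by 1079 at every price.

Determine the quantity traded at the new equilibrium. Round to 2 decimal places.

1144.22

Original equilibrium: 5381 - 5p = 4p - 1738 gives 7119 = 9p, so p = 791 and Q = 1426.
The new curves are Qd = 4302 - 5p (demand) and Qs = 4p - 1382 (supply).
New equilibrium: 4302 - 5p = 4p - 1382 ⇒ 5684 = 9p ⇒ p = 5684/9 ≈ 631.5556, Q = 10298/9 ≈ 1144.2222.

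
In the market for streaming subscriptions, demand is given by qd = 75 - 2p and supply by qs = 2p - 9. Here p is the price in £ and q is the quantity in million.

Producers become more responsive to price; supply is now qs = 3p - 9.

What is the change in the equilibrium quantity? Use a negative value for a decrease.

Solve the original market: 75 - 2p = 2p - 9, hence p = 21 and q = 33.
With the change applied: demand qd = 75 - 2p, supply qs = 3p - 9.
Clearing the new market: 75 - 2p = 3p - 9, so p = 16.8 and q = 41.4.
Δq = 41.4 − 33 = +8.4.

+8.4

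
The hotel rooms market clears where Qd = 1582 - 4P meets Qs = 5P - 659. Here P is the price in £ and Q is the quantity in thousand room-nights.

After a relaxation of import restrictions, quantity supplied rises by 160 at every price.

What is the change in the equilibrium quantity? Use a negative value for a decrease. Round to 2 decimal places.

Original equilibrium: 1582 - 4P = 5P - 659 gives 2241 = 9P, so P = 249 and Q = 586.
The shock moves the curves to Qd = 1582 - 4P and Qs = 5P - 499.
Setting them equal: 1582 - 4P = 5P - 499 → 2081 = 9P, so P = 2081/9 ≈ 231.2222 and Q = 5914/9 ≈ 657.1111.
ΔQ = 657.1111 − 586 = +71.11.

+71.11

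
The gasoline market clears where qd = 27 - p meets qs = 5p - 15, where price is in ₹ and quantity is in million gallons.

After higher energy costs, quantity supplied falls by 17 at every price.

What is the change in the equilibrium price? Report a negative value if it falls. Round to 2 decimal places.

+2.83

Initially, 27 - p = 5p - 15, so 42 = 6p and p = 7, q = 20.
The new curves are qd = 27 - p (demand) and qs = 5p - 32 (supply).
Clearing the new market: 27 - p = 5p - 32, so p = 59/6 ≈ 9.8333 and q = 103/6 ≈ 17.1667.
Δp = 9.8333 − 7 = +2.83.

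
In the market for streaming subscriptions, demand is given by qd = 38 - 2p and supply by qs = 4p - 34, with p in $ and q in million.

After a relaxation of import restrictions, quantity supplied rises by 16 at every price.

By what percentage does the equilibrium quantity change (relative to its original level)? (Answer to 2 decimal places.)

Solve the original market: 38 - 2p = 4p - 34, hence p = 12 and q = 14.
The new curves are qd = 38 - 2p (demand) and qs = 4p - 18 (supply).
Clearing the new market: 38 - 2p = 4p - 18, so p = 28/3 ≈ 9.3333 and q = 58/3 ≈ 19.3333.
%Δq = (19.3333 − 14) / 14 × 100 = +38.10%.

+38.10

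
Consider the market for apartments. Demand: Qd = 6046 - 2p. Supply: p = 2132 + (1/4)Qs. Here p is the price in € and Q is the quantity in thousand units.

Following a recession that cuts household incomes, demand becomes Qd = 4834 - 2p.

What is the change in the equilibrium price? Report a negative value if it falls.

Initially, 6046 - 2p = 4p - 8528, so 14574 = 6p and p = 2429, Q = 1188.
The shock moves the curves to Qd = 4834 - 2p and Qs = 4p - 8528.
Clearing the new market: 4834 - 2p = 4p - 8528, so p = 2227 and Q = 380.
Δp = 2227 − 2429 = -202.

-202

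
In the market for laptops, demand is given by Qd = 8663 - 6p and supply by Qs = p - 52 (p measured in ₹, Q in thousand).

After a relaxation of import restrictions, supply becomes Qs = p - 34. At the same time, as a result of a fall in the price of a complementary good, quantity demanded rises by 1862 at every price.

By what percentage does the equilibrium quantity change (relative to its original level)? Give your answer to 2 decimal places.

+23.59

Initially, 8663 - 6p = p - 52, so 8715 = 7p and p = 1245, Q = 1193.
With the change applied: demand Qd = 10525 - 6p, supply Qs = p - 34.
Equate the new curves: 10525 - 6p = p - 34, giving 10559 = 7p, p = 10559/7 ≈ 1508.4286, Q = 10321/7 ≈ 1474.4286.
%ΔQ = (1474.4286 − 1193) / 1193 × 100 = +23.59%.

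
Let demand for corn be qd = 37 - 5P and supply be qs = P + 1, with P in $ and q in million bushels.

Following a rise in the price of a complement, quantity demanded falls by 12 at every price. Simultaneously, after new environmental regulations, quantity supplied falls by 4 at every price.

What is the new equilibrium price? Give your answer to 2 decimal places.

Solve the original market: 37 - 5P = P + 1, hence P = 6 and q = 7.
With the change applied: demand qd = 25 - 5P, supply qs = P - 3.
New equilibrium: 25 - 5P = P - 3 ⇒ 28 = 6P ⇒ P = 14/3 ≈ 4.6667, q = 5/3 ≈ 1.6667.

4.67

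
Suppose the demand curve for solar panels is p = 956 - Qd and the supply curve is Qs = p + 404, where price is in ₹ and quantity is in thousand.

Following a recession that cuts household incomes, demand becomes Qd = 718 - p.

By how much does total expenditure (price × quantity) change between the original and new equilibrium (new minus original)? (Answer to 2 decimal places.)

Initially, 956 - p = p + 404, so 552 = 2p and p = 276, Q = 680.
After the shift, demand is Qd = 718 - p and supply is Qs = p + 404.
New equilibrium: 718 - p = p + 404 ⇒ 314 = 2p ⇒ p = 157, Q = 561.
Expenditure moves from 276×680 = 187680 to 157×561 = 88077; change = -99603.00.

-99603.00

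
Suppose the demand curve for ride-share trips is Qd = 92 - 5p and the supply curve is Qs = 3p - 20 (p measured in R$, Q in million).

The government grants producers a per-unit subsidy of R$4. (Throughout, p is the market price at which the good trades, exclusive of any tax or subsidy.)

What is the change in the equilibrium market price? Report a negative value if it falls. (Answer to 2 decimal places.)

Initially, 92 - 5p = 3p - 20, so 112 = 8p and p = 14, Q = 22.
Since sellers receive the price plus the subsidy, the effective supply curve becomes Qs = 3p - 8.
Clearing the new market: 92 - 5p = 3p - 8, so p = 12.5 and Q = 29.5.
Δp = 12.5 − 14 = -1.50.

-1.50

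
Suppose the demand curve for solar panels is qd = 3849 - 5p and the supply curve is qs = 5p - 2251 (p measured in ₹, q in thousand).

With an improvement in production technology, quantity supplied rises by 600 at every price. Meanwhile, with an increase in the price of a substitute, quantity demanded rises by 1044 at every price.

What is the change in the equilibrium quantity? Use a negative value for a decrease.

+822

Solve the original market: 3849 - 5p = 5p - 2251, hence p = 610 and q = 799.
After the shift, demand is qd = 4893 - 5p and supply is qs = 5p - 1651.
New equilibrium: 4893 - 5p = 5p - 1651 ⇒ 6544 = 10p ⇒ p = 654.4, q = 1621.
Δq = 1621 − 799 = +822.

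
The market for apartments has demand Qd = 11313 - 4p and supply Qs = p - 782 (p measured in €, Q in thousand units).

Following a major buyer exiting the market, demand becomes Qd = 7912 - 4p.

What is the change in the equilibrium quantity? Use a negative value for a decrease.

-680.2

Solve the original market: 11313 - 4p = p - 782, hence p = 2419 and Q = 1637.
The new curves are Qd = 7912 - 4p (demand) and Qs = p - 782 (supply).
Setting them equal: 7912 - 4p = p - 782 → 8694 = 5p, so p = 1738.8 and Q = 956.8.
ΔQ = 956.8 − 1637 = -680.2.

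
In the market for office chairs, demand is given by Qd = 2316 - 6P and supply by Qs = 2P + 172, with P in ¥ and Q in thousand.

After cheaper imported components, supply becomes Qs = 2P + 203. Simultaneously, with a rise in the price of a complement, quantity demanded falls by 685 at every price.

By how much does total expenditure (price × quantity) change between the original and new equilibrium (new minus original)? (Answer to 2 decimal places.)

-89784.00

Original equilibrium: 2316 - 6P = 2P + 172 gives 2144 = 8P, so P = 268 and Q = 708.
The shock moves the curves to Qd = 1631 - 6P and Qs = 2P + 203.
New equilibrium: 1631 - 6P = 2P + 203 ⇒ 1428 = 8P ⇒ P = 178.5, Q = 560.
Expenditure moves from 268×708 = 189744 to 178.5×560 = 99960; change = -89784.00.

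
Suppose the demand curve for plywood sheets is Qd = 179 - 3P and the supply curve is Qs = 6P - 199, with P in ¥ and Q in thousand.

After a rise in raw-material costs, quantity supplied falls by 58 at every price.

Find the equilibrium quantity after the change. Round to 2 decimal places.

33.67

Before the shock: 179 - 3P = 6P - 199 ⇒ 378 = 9P ⇒ P = 42, Q = 53.
With the change applied: demand Qd = 179 - 3P, supply Qs = 6P - 257.
Clearing the new market: 179 - 3P = 6P - 257, so P = 436/9 ≈ 48.4444 and Q = 101/3 ≈ 33.6667.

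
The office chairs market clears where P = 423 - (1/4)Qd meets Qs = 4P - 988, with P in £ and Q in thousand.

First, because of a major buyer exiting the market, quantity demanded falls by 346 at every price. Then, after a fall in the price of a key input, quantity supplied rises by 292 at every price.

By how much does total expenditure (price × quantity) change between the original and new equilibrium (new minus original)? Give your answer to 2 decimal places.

Before the shock: 1692 - 4P = 4P - 988 ⇒ 2680 = 8P ⇒ P = 335, Q = 352.
With the change applied: demand Qd = 1346 - 4P, supply Qs = 4P - 696.
Clearing the new market: 1346 - 4P = 4P - 696, so P = 255.25 and Q = 325.
Expenditure moves from 335×352 = 117920 to 255.25×325 = 82956.25; change = -34963.75.

-34963.75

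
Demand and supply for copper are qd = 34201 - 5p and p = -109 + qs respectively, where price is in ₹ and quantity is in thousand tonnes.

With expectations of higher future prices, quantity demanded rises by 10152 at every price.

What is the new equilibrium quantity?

7483

Original equilibrium: 34201 - 5p = p + 109 gives 34092 = 6p, so p = 5682 and q = 5791.
After the shift, demand is qd = 44353 - 5p and supply is qs = p + 109.
Equate the new curves: 44353 - 5p = p + 109, giving 44244 = 6p, p = 7374, q = 7483.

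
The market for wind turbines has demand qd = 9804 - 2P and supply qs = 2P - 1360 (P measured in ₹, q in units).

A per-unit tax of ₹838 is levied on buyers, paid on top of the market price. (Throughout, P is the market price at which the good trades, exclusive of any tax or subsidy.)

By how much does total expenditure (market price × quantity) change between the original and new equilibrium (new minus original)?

Solve the original market: 9804 - 2P = 2P - 1360, hence P = 2791 and q = 4222.
Since buyers pay the price plus the tax, the effective demand curve becomes qd = 8128 - 2P.
New equilibrium: 8128 - 2P = 2P - 1360 ⇒ 9488 = 4P ⇒ P = 2372, q = 3384.
Expenditure moves from 2791×4222 = 11783602 to 2372×3384 = 8026848; change = -3756754.

-3756754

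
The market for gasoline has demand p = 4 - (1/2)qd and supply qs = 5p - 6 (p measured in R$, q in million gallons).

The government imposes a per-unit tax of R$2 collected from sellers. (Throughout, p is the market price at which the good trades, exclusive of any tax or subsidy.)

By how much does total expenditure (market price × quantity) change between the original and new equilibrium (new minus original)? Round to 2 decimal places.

Before the shock: 8 - 2p = 5p - 6 ⇒ 14 = 7p ⇒ p = 2, q = 4.
Since sellers keep the price net of the tax, the effective supply curve becomes qs = 5p - 16.
New equilibrium: 8 - 2p = 5p - 16 ⇒ 24 = 7p ⇒ p = 24/7 ≈ 3.4286, q = 8/7 ≈ 1.1429.
Expenditure moves from 2×4 = 8 to 3.4286×1.1429 = 3.9184; change = -4.08.

-4.08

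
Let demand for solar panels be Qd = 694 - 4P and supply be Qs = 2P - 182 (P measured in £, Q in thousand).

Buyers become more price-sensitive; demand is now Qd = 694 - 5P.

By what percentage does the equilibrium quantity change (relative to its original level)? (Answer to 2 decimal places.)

Before the shock: 694 - 4P = 2P - 182 ⇒ 876 = 6P ⇒ P = 146, Q = 110.
The new curves are Qd = 694 - 5P (demand) and Qs = 2P - 182 (supply).
Clearing the new market: 694 - 5P = 2P - 182, so P = 876/7 ≈ 125.1429 and Q = 478/7 ≈ 68.2857.
%ΔQ = (68.2857 − 110) / 110 × 100 = -37.92%.

-37.92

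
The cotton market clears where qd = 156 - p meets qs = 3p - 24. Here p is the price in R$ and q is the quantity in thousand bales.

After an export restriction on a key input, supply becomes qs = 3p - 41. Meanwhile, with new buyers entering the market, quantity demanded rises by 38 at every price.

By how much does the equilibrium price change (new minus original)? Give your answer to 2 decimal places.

+13.75

Before the shock: 156 - p = 3p - 24 ⇒ 180 = 4p ⇒ p = 45, q = 111.
With the change applied: demand qd = 194 - p, supply qs = 3p - 41.
New equilibrium: 194 - p = 3p - 41 ⇒ 235 = 4p ⇒ p = 58.75, q = 135.25.
Δp = 58.75 − 45 = +13.75.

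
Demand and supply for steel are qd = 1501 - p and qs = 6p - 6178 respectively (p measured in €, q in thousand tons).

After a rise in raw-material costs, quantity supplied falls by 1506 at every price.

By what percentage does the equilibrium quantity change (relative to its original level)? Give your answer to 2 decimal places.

Before the shock: 1501 - p = 6p - 6178 ⇒ 7679 = 7p ⇒ p = 1097, q = 404.
The shock moves the curves to qd = 1501 - p and qs = 6p - 7684.
Clearing the new market: 1501 - p = 6p - 7684, so p = 9185/7 ≈ 1312.1429 and q = 1322/7 ≈ 188.8571.
%Δq = (188.8571 − 404) / 404 × 100 = -53.25%.

-53.25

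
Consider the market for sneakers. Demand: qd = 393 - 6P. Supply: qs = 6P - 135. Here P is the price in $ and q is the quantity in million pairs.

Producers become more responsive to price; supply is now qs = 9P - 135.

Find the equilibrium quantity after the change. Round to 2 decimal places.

Initially, 393 - 6P = 6P - 135, so 528 = 12P and P = 44, q = 129.
The new curves are qd = 393 - 6P (demand) and qs = 9P - 135 (supply).
Clearing the new market: 393 - 6P = 9P - 135, so P = 35.2 and q = 181.8.

181.80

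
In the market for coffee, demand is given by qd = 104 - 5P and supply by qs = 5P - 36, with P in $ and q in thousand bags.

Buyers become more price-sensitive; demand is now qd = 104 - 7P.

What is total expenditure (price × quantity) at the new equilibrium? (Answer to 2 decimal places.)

Initially, 104 - 5P = 5P - 36, so 140 = 10P and P = 14, q = 34.
With the change applied: demand qd = 104 - 7P, supply qs = 5P - 36.
Setting them equal: 104 - 7P = 5P - 36 → 140 = 12P, so P = 35/3 ≈ 11.6667 and q = 67/3 ≈ 22.3333.
New expenditure = 11.6667 × 22.3333 = 260.56.

260.56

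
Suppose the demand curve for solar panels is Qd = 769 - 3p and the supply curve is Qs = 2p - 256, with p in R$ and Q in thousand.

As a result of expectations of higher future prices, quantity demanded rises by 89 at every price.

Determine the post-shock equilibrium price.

Solve the original market: 769 - 3p = 2p - 256, hence p = 205 and Q = 154.
The shock moves the curves to Qd = 858 - 3p and Qs = 2p - 256.
Setting them equal: 858 - 3p = 2p - 256 → 1114 = 5p, so p = 222.8 and Q = 189.6.

222.8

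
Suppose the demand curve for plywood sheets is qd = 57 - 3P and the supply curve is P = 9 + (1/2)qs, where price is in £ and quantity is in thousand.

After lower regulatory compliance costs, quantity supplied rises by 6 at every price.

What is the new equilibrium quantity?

15.6

Original equilibrium: 57 - 3P = 2P - 18 gives 75 = 5P, so P = 15 and q = 12.
With the change applied: demand qd = 57 - 3P, supply qs = 2P - 12.
Clearing the new market: 57 - 3P = 2P - 12, so P = 13.8 and q = 15.6.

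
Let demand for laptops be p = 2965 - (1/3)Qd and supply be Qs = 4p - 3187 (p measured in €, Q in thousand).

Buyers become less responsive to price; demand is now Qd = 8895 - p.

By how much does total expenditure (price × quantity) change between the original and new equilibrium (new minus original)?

+9239347.04

Original equilibrium: 8895 - 3p = 4p - 3187 gives 12082 = 7p, so p = 1726 and Q = 3717.
The new curves are Qd = 8895 - p (demand) and Qs = 4p - 3187 (supply).
New equilibrium: 8895 - p = 4p - 3187 ⇒ 12082 = 5p ⇒ p = 2416.4, Q = 6478.6.
Expenditure moves from 1726×3717 = 6415542 to 2416.4×6478.6 = 15654889.04; change = +9239347.04.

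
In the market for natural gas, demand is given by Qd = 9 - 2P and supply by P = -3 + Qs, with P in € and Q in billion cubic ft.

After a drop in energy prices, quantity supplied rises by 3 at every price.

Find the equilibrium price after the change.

Before the shock: 9 - 2P = P + 3 ⇒ 6 = 3P ⇒ P = 2, Q = 5.
The shock moves the curves to Qd = 9 - 2P and Qs = P + 6.
Equate the new curves: 9 - 2P = P + 6, giving 3 = 3P, P = 1, Q = 7.

1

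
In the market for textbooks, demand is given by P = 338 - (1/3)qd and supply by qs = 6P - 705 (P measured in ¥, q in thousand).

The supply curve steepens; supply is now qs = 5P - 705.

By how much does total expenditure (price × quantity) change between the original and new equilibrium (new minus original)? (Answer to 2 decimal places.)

-4861.55

Solve the original market: 1014 - 3P = 6P - 705, hence P = 191 and q = 441.
The shock moves the curves to qd = 1014 - 3P and qs = 5P - 705.
New equilibrium: 1014 - 3P = 5P - 705 ⇒ 1719 = 8P ⇒ P = 214.875, q = 369.375.
Expenditure moves from 191×441 = 84231 to 214.875×369.375 = 79369.453125; change = -4861.55.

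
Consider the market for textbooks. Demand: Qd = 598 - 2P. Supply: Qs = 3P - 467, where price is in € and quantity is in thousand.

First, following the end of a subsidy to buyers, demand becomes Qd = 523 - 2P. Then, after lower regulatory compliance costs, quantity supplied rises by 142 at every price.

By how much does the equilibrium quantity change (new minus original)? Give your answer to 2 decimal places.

+11.80

Before the shock: 598 - 2P = 3P - 467 ⇒ 1065 = 5P ⇒ P = 213, Q = 172.
With the change applied: demand Qd = 523 - 2P, supply Qs = 3P - 325.
Setting them equal: 523 - 2P = 3P - 325 → 848 = 5P, so P = 169.6 and Q = 183.8.
ΔQ = 183.8 − 172 = +11.80.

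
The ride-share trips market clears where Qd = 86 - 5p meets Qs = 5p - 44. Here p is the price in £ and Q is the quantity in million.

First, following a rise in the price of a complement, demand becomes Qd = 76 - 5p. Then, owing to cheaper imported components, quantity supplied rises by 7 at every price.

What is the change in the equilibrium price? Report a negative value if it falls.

-1.7

Solve the original market: 86 - 5p = 5p - 44, hence p = 13 and Q = 21.
After the shift, demand is Qd = 76 - 5p and supply is Qs = 5p - 37.
Clearing the new market: 76 - 5p = 5p - 37, so p = 11.3 and Q = 19.5.
Δp = 11.3 − 13 = -1.7.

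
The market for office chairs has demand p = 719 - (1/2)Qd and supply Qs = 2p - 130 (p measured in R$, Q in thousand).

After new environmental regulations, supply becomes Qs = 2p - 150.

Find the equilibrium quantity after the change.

644

Before the shock: 1438 - 2p = 2p - 130 ⇒ 1568 = 4p ⇒ p = 392, Q = 654.
The shock moves the curves to Qd = 1438 - 2p and Qs = 2p - 150.
New equilibrium: 1438 - 2p = 2p - 150 ⇒ 1588 = 4p ⇒ p = 397, Q = 644.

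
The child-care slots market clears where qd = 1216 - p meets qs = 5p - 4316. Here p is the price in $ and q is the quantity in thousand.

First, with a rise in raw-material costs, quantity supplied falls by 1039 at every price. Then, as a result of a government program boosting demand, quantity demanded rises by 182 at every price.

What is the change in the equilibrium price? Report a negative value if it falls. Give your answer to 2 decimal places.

+203.50

Before the shock: 1216 - p = 5p - 4316 ⇒ 5532 = 6p ⇒ p = 922, q = 294.
The new curves are qd = 1398 - p (demand) and qs = 5p - 5355 (supply).
Clearing the new market: 1398 - p = 5p - 5355, so p = 1125.5 and q = 272.5.
Δp = 1125.5 − 922 = +203.50.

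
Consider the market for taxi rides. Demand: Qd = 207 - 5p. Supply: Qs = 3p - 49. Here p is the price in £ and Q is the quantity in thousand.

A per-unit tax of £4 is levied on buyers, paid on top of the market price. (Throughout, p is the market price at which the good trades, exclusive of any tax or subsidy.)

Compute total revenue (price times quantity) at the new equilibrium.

Initially, 207 - 5p = 3p - 49, so 256 = 8p and p = 32, Q = 47.
Since buyers pay the price plus the tax, the effective demand curve becomes Qd = 187 - 5p.
Equate the new curves: 187 - 5p = 3p - 49, giving 236 = 8p, p = 29.5, Q = 39.5.
New expenditure = 29.5 × 39.5 = 1165.25.

1165.25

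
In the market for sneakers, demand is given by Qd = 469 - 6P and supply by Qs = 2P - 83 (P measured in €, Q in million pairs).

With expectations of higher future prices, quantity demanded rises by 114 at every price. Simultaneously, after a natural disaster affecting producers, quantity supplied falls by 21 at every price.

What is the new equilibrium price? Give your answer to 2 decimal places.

Initially, 469 - 6P = 2P - 83, so 552 = 8P and P = 69, Q = 55.
The shock moves the curves to Qd = 583 - 6P and Qs = 2P - 104.
Clearing the new market: 583 - 6P = 2P - 104, so P = 85.875 and Q = 67.75.

85.88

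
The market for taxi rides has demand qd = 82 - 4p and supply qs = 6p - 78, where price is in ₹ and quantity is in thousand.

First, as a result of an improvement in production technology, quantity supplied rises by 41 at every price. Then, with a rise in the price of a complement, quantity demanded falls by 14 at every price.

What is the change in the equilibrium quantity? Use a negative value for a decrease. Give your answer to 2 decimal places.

Initially, 82 - 4p = 6p - 78, so 160 = 10p and p = 16, q = 18.
With the change applied: demand qd = 68 - 4p, supply qs = 6p - 37.
Clearing the new market: 68 - 4p = 6p - 37, so p = 10.5 and q = 26.
Δq = 26 − 18 = +8.00.

+8.00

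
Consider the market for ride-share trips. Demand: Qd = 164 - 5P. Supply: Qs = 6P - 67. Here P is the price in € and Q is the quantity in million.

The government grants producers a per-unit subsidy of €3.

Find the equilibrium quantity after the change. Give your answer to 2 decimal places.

67.18

Solve the original market: 164 - 5P = 6P - 67, hence P = 21 and Q = 59.
Since sellers receive the price plus the subsidy, the effective supply curve becomes Qs = 6P - 49.
Clearing the new market: 164 - 5P = 6P - 49, so P = 213/11 ≈ 19.3636 and Q = 739/11 ≈ 67.1818.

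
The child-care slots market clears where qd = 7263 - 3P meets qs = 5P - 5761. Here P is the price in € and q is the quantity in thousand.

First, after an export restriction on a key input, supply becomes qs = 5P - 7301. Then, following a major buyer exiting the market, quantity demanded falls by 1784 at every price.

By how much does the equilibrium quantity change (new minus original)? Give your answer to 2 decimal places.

-1692.50

Original equilibrium: 7263 - 3P = 5P - 5761 gives 13024 = 8P, so P = 1628 and q = 2379.
With the change applied: demand qd = 5479 - 3P, supply qs = 5P - 7301.
Clearing the new market: 5479 - 3P = 5P - 7301, so P = 1597.5 and q = 686.5.
Δq = 686.5 − 2379 = -1692.50.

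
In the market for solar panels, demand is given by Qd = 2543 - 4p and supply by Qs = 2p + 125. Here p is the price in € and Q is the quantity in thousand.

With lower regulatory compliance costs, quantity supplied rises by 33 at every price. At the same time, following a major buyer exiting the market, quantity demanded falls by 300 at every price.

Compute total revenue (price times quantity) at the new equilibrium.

Before the shock: 2543 - 4p = 2p + 125 ⇒ 2418 = 6p ⇒ p = 403, Q = 931.
The shock moves the curves to Qd = 2243 - 4p and Qs = 2p + 158.
Equate the new curves: 2243 - 4p = 2p + 158, giving 2085 = 6p, p = 347.5, Q = 853.
New expenditure = 347.5 × 853 = 296417.5.

296417.5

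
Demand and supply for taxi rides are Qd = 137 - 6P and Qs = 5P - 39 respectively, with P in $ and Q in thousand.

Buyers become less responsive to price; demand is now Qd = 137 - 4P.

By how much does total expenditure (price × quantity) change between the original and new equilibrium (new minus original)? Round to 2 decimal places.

+493.43

Initially, 137 - 6P = 5P - 39, so 176 = 11P and P = 16, Q = 41.
With the change applied: demand Qd = 137 - 4P, supply Qs = 5P - 39.
Equate the new curves: 137 - 4P = 5P - 39, giving 176 = 9P, P = 176/9 ≈ 19.5556, Q = 529/9 ≈ 58.7778.
Expenditure moves from 16×41 = 656 to 19.5556×58.7778 = 1149.4321; change = +493.43.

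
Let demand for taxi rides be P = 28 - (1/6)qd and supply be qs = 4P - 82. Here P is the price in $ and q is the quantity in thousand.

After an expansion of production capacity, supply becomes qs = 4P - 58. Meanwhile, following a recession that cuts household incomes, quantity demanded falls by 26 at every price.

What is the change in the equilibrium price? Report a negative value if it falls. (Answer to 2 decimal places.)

Initially, 168 - 6P = 4P - 82, so 250 = 10P and P = 25, q = 18.
The shock moves the curves to qd = 142 - 6P and qs = 4P - 58.
Setting them equal: 142 - 6P = 4P - 58 → 200 = 10P, so P = 20 and q = 22.
ΔP = 20 − 25 = -5.00.

-5.00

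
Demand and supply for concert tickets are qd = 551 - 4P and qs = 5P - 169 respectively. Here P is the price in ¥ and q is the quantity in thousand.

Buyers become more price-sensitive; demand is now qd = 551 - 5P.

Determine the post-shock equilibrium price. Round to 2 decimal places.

Before the shock: 551 - 4P = 5P - 169 ⇒ 720 = 9P ⇒ P = 80, q = 231.
After the shift, demand is qd = 551 - 5P and supply is qs = 5P - 169.
Equate the new curves: 551 - 5P = 5P - 169, giving 720 = 10P, P = 72, q = 191.

72.00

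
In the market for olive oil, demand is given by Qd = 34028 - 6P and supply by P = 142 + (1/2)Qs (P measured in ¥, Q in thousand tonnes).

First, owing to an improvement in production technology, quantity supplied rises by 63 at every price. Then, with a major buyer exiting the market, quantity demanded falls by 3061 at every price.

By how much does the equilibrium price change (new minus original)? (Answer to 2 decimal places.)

-390.50

Solve the original market: 34028 - 6P = 2P - 284, hence P = 4289 and Q = 8294.
The new curves are Qd = 30967 - 6P (demand) and Qs = 2P - 221 (supply).
Clearing the new market: 30967 - 6P = 2P - 221, so P = 3898.5 and Q = 7576.
ΔP = 3898.5 − 4289 = -390.50.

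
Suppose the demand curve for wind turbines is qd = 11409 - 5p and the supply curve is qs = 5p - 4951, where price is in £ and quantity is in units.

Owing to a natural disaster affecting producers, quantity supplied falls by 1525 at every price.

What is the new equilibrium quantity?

Initially, 11409 - 5p = 5p - 4951, so 16360 = 10p and p = 1636, q = 3229.
The new curves are qd = 11409 - 5p (demand) and qs = 5p - 6476 (supply).
Clearing the new market: 11409 - 5p = 5p - 6476, so p = 1788.5 and q = 2466.5.

2466.5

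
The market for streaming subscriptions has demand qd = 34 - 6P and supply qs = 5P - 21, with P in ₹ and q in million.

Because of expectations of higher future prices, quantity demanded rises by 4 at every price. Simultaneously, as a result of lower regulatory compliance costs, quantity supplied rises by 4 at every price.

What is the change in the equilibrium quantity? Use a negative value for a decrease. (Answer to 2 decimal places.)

+4.00

Original equilibrium: 34 - 6P = 5P - 21 gives 55 = 11P, so P = 5 and q = 4.
After the shift, demand is qd = 38 - 6P and supply is qs = 5P - 17.
New equilibrium: 38 - 6P = 5P - 17 ⇒ 55 = 11P ⇒ P = 5, q = 8.
Δq = 8 − 4 = +4.00.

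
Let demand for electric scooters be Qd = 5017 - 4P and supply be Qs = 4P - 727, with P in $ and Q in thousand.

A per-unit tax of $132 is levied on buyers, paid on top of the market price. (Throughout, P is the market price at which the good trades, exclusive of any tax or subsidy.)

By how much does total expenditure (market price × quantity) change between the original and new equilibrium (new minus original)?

-313698

Initially, 5017 - 4P = 4P - 727, so 5744 = 8P and P = 718, Q = 2145.
Since buyers pay the price plus the tax, the effective demand curve becomes Qd = 4489 - 4P.
Clearing the new market: 4489 - 4P = 4P - 727, so P = 652 and Q = 1881.
Expenditure moves from 718×2145 = 1540110 to 652×1881 = 1226412; change = -313698.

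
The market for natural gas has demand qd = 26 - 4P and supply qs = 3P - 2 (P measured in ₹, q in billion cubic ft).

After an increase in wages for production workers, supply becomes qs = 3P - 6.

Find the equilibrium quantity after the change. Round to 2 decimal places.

Before the shock: 26 - 4P = 3P - 2 ⇒ 28 = 7P ⇒ P = 4, q = 10.
The new curves are qd = 26 - 4P (demand) and qs = 3P - 6 (supply).
New equilibrium: 26 - 4P = 3P - 6 ⇒ 32 = 7P ⇒ P = 32/7 ≈ 4.5714, q = 54/7 ≈ 7.7143.

7.71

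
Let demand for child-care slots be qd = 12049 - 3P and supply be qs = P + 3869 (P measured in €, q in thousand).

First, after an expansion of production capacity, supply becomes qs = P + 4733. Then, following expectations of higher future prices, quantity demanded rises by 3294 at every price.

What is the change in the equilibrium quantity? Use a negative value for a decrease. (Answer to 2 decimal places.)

+1471.50

Solve the original market: 12049 - 3P = P + 3869, hence P = 2045 and q = 5914.
The new curves are qd = 15343 - 3P (demand) and qs = P + 4733 (supply).
Equate the new curves: 15343 - 3P = P + 4733, giving 10610 = 4P, P = 2652.5, q = 7385.5.
Δq = 7385.5 − 5914 = +1471.50.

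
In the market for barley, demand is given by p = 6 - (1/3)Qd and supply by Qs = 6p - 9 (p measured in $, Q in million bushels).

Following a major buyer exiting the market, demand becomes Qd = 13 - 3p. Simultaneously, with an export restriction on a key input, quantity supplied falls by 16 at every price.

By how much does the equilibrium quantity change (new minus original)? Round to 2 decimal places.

-8.67

Before the shock: 18 - 3p = 6p - 9 ⇒ 27 = 9p ⇒ p = 3, Q = 9.
With the change applied: demand Qd = 13 - 3p, supply Qs = 6p - 25.
New equilibrium: 13 - 3p = 6p - 25 ⇒ 38 = 9p ⇒ p = 38/9 ≈ 4.2222, Q = 1/3 ≈ 0.3333.
ΔQ = 0.3333 − 9 = -8.67.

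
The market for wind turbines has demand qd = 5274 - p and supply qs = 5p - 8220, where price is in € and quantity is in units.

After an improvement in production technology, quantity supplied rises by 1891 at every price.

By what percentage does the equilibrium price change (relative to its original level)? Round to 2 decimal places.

-14.01

Solve the original market: 5274 - p = 5p - 8220, hence p = 2249 and q = 3025.
With the change applied: demand qd = 5274 - p, supply qs = 5p - 6329.
Setting them equal: 5274 - p = 5p - 6329 → 11603 = 6p, so p = 11603/6 ≈ 1933.8333 and q = 20041/6 ≈ 3340.1667.
%Δp = (1933.8333 − 2249) / 2249 × 100 = -14.01%.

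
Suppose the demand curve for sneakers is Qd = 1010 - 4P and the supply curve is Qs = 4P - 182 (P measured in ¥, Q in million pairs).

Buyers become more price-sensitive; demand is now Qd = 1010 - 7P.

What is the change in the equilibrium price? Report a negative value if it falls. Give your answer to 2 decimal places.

Before the shock: 1010 - 4P = 4P - 182 ⇒ 1192 = 8P ⇒ P = 149, Q = 414.
With the change applied: demand Qd = 1010 - 7P, supply Qs = 4P - 182.
Equate the new curves: 1010 - 7P = 4P - 182, giving 1192 = 11P, P = 1192/11 ≈ 108.3636, Q = 2766/11 ≈ 251.4545.
ΔP = 108.3636 − 149 = -40.64.

-40.64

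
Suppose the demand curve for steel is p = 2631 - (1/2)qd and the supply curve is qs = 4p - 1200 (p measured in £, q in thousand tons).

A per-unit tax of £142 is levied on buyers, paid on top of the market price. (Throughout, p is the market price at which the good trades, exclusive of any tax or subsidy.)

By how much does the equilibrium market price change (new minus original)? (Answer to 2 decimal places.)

Initially, 5262 - 2p = 4p - 1200, so 6462 = 6p and p = 1077, q = 3108.
Since buyers pay the price plus the tax, the effective demand curve becomes qd = 4978 - 2p.
Clearing the new market: 4978 - 2p = 4p - 1200, so p = 3089/3 ≈ 1029.6667 and q = 8756/3 ≈ 2918.6667.
Δp = 1029.6667 − 1077 = -47.33.

-47.33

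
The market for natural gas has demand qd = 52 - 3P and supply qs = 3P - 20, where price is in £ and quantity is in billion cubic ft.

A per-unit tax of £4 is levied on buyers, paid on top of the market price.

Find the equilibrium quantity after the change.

Before the shock: 52 - 3P = 3P - 20 ⇒ 72 = 6P ⇒ P = 12, q = 16.
Since buyers pay the price plus the tax, the effective demand curve becomes qd = 40 - 3P.
Clearing the new market: 40 - 3P = 3P - 20, so P = 10 and q = 10.

10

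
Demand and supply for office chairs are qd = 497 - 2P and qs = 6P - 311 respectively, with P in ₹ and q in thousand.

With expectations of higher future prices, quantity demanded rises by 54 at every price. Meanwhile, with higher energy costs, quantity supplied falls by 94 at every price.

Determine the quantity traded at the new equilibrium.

312

Initially, 497 - 2P = 6P - 311, so 808 = 8P and P = 101, q = 295.
With the change applied: demand qd = 551 - 2P, supply qs = 6P - 405.
Equate the new curves: 551 - 2P = 6P - 405, giving 956 = 8P, P = 119.5, q = 312.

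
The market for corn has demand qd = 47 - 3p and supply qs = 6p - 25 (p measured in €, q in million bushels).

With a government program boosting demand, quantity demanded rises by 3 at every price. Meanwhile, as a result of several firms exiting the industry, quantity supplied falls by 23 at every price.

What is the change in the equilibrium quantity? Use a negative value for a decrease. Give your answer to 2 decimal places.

Initially, 47 - 3p = 6p - 25, so 72 = 9p and p = 8, q = 23.
After the shift, demand is qd = 50 - 3p and supply is qs = 6p - 48.
Equate the new curves: 50 - 3p = 6p - 48, giving 98 = 9p, p = 98/9 ≈ 10.8889, q = 52/3 ≈ 17.3333.
Δq = 17.3333 − 23 = -5.67.

-5.67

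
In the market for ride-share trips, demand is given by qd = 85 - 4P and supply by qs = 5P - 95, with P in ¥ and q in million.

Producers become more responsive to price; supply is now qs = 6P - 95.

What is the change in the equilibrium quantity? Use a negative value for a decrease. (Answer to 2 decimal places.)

Solve the original market: 85 - 4P = 5P - 95, hence P = 20 and q = 5.
After the shift, demand is qd = 85 - 4P and supply is qs = 6P - 95.
New equilibrium: 85 - 4P = 6P - 95 ⇒ 180 = 10P ⇒ P = 18, q = 13.
Δq = 13 − 5 = +8.00.

+8.00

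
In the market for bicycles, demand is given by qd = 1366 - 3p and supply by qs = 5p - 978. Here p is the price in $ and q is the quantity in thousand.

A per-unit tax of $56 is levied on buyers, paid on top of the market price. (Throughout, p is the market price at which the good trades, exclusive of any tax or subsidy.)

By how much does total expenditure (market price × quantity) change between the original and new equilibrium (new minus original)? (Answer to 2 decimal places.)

-38787.00

Before the shock: 1366 - 3p = 5p - 978 ⇒ 2344 = 8p ⇒ p = 293, q = 487.
Since buyers pay the price plus the tax, the effective demand curve becomes qd = 1198 - 3p.
Setting them equal: 1198 - 3p = 5p - 978 → 2176 = 8p, so p = 272 and q = 382.
Expenditure moves from 293×487 = 142691 to 272×382 = 103904; change = -38787.00.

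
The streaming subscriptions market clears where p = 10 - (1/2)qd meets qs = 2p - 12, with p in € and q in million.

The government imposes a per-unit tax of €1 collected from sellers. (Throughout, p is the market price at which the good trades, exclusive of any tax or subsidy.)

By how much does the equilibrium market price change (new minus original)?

Before the shock: 20 - 2p = 2p - 12 ⇒ 32 = 4p ⇒ p = 8, q = 4.
Since sellers keep the price net of the tax, the effective supply curve becomes qs = 2p - 14.
New equilibrium: 20 - 2p = 2p - 14 ⇒ 34 = 4p ⇒ p = 8.5, q = 3.
Δp = 8.5 − 8 = +0.5.

+0.5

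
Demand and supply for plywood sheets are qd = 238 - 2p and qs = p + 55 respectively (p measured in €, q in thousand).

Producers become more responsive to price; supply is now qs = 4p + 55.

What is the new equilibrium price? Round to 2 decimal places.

30.50

Original equilibrium: 238 - 2p = p + 55 gives 183 = 3p, so p = 61 and q = 116.
After the shift, demand is qd = 238 - 2p and supply is qs = 4p + 55.
Equate the new curves: 238 - 2p = 4p + 55, giving 183 = 6p, p = 30.5, q = 177.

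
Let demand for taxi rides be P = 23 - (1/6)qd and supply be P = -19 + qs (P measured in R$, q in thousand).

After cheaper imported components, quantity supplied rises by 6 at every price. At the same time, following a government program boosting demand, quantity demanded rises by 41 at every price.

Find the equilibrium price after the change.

Initially, 138 - 6P = P + 19, so 119 = 7P and P = 17, q = 36.
With the change applied: demand qd = 179 - 6P, supply qs = P + 25.
Setting them equal: 179 - 6P = P + 25 → 154 = 7P, so P = 22 and q = 47.

22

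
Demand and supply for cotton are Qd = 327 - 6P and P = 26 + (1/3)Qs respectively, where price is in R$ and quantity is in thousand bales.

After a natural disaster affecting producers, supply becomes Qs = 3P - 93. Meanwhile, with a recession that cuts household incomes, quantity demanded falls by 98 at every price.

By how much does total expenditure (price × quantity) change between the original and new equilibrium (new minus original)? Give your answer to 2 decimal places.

Before the shock: 327 - 6P = 3P - 78 ⇒ 405 = 9P ⇒ P = 45, Q = 57.
The shock moves the curves to Qd = 229 - 6P and Qs = 3P - 93.
Equate the new curves: 229 - 6P = 3P - 93, giving 322 = 9P, P = 322/9 ≈ 35.7778, Q = 43/3 ≈ 14.3333.
Expenditure moves from 45×57 = 2565 to 35.7778×14.3333 = 512.8148; change = -2052.19.

-2052.19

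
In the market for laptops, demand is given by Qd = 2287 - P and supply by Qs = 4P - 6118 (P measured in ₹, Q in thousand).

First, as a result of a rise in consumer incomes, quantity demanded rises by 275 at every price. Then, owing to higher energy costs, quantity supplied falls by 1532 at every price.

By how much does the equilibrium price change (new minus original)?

+361.4

Solve the original market: 2287 - P = 4P - 6118, hence P = 1681 and Q = 606.
With the change applied: demand Qd = 2562 - P, supply Qs = 4P - 7650.
Clearing the new market: 2562 - P = 4P - 7650, so P = 2042.4 and Q = 519.6.
ΔP = 2042.4 − 1681 = +361.4.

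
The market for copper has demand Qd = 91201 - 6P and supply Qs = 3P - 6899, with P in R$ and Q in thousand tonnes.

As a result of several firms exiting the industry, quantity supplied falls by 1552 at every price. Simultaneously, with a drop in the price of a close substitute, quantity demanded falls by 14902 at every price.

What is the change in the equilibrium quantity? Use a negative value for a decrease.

Solve the original market: 91201 - 6P = 3P - 6899, hence P = 10900 and Q = 25801.
With the change applied: demand Qd = 76299 - 6P, supply Qs = 3P - 8451.
New equilibrium: 76299 - 6P = 3P - 8451 ⇒ 84750 = 9P ⇒ P = 28250/3 ≈ 9416.6667, Q = 19799.
ΔQ = 19799 − 25801 = -6002.

-6002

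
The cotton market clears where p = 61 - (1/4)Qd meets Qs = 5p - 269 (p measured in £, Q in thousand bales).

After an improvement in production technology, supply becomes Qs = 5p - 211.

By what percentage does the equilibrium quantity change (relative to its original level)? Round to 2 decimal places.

Solve the original market: 244 - 4p = 5p - 269, hence p = 57 and Q = 16.
The shock moves the curves to Qd = 244 - 4p and Qs = 5p - 211.
Clearing the new market: 244 - 4p = 5p - 211, so p = 455/9 ≈ 50.5556 and Q = 376/9 ≈ 41.7778.
%ΔQ = (41.7778 − 16) / 16 × 100 = +161.11%.

+161.11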